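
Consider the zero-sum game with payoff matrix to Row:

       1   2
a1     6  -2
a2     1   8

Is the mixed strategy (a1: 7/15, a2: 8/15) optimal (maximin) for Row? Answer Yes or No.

Against 1 this mix gives (7/15)·6 + (8/15)·1 = 10/3.
Against 2 this mix gives (7/15)·(-2) + (8/15)·8 = 10/3.
All of Column's active replies (1, 2) yield 10/3, and no column does worse for Row. The mix makes Column indifferent and guarantees 10/3, so it is optimal.

Yes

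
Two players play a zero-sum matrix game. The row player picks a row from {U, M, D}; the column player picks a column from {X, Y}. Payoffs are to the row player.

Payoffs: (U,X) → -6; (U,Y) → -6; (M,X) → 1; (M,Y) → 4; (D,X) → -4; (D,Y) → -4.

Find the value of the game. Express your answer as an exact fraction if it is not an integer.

Row minima: U → -6, M → 1, D → -4; maximin = 1.
Column maxima: X → 1, Y → 4; minimax = 1.
Since maximin = minimax = 1, there is a saddle point and the value is 1.

1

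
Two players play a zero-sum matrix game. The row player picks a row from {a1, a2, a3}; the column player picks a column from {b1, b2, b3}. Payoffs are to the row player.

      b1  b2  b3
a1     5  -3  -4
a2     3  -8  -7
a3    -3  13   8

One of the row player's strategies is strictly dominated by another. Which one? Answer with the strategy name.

a1 gives a strictly higher payoff than a2 against every column: 5 > 3, -3 > -8, -4 > -7.
So a2 is strictly dominated and the row player never plays it.

a2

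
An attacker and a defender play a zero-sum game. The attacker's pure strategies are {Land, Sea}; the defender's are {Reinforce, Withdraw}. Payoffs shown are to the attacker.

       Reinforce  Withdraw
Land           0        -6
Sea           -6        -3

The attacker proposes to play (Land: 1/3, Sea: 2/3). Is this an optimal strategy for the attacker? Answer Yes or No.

Against Reinforce this mix gives (1/3)·0 + (2/3)·(-6) = -4.
Against Withdraw this mix gives (1/3)·(-6) + (2/3)·(-3) = -4.
All of the defender's active replies (Reinforce, Withdraw) yield -4, and no column does worse for the attacker. The mix makes the defender indifferent and guarantees -4, so it is optimal.

Yes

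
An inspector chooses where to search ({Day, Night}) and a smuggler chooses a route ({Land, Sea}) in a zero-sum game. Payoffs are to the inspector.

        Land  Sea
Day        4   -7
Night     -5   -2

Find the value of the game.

-43/14

Row minima: Day → -7, Night → -5; maximin = -5.
Column maxima: Land → 4, Sea → -2; minimax = -2.
-5 ≠ -2, so there is no saddle point; optimal play is mixed.
Let the inspector play Day with probability p. Expected payoff against Land: 4p + (-5)(1−p) = 9p − 5; against Sea: (-7)p + (-2)(1−p) = −5p − 2.
Setting these equal: 9p − 5 = −5p − 2 ⇒ 14p = 3 ⇒ p = 3/14, and the value is (9)·(3/14) − 5 = -43/14.
For the smuggler: with q = P(Land), equating Day's and Night's payoffs gives 11q − 7 = −3q − 2 ⇒ q = 5/14.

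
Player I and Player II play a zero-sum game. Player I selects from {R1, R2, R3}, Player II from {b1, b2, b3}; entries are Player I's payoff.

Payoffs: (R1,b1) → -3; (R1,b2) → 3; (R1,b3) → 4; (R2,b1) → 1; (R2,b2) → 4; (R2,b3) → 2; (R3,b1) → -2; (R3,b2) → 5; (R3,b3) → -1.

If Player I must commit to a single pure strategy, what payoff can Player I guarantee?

1

Row minima: R1 → -3, R2 → 1, R3 → -2.
The best of these is 1.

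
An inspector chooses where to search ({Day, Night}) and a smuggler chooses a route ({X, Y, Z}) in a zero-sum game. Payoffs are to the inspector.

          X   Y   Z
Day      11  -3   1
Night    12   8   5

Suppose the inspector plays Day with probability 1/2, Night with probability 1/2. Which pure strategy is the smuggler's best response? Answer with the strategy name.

Y

If the smuggler plays X, the inspector's expected payoff is (1/2)·11 + (1/2)·12 = 23/2.
If the smuggler plays Y, the inspector's expected payoff is (1/2)·(-3) + (1/2)·8 = 5/2.
If the smuggler plays Z, the inspector's expected payoff is (1/2)·1 + (1/2)·5 = 3.
The smuggler minimizes the inspector's payoff; the smallest is 5/2, so the best response is Y.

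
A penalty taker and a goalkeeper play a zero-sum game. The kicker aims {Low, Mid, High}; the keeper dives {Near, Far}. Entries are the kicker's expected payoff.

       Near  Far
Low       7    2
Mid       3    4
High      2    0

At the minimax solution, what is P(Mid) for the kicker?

5/6

Row minima: Low → 2, Mid → 3, High → 0; maximin = 3.
Column maxima: Near → 7, Far → 4; minimax = 4.
3 ≠ 4, so there is no saddle point; optimal play is mixed.
High is strictly dominated by Low, so the kicker never plays it.
On the remaining 2×2 (Low, Mid vs Near, Far):
Let the kicker play Low with probability p. Expected payoff against Near: 7p + 3(1−p) = 4p + 3; against Far: 2p + 4(1−p) = −2p + 4.
Setting these equal: 4p + 3 = −2p + 4 ⇒ 6p = 1 ⇒ p = 1/6, and the value is (4)·(1/6) + 3 = 11/3.
For the keeper: with q = P(Near), equating Low's and Mid's payoffs gives 5q + 2 = −q + 4 ⇒ q = 1/3.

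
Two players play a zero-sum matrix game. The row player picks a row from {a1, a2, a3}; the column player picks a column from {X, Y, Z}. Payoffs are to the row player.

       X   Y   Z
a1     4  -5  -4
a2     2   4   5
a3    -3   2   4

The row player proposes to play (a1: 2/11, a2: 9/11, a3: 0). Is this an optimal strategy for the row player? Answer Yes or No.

Yes

Against X this mix gives (2/11)·4 + (9/11)·2 = 26/11.
Against Y this mix gives (2/11)·(-5) + (9/11)·4 = 26/11.
Against Z this mix gives (2/11)·(-4) + (9/11)·5 = 37/11.
All of the column player's active replies (X, Y) yield 26/11, and no column does worse for the row player. The mix makes the column player indifferent and guarantees 26/11, so it is optimal.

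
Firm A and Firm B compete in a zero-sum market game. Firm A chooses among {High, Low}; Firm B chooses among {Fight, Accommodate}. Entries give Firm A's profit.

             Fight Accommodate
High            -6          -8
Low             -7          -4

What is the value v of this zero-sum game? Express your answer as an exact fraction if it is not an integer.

-32/5

Row minima: High → -8, Low → -7; maximin = -7.
Column maxima: Fight → -6, Accommodate → -4; minimax = -6.
-7 ≠ -6, so there is no saddle point; optimal play is mixed.
Let Firm A play High with probability p. Expected payoff against Fight: (-6)p + (-7)(1−p) = p − 7; against Accommodate: (-8)p + (-4)(1−p) = −4p − 4.
Setting these equal: p − 7 = −4p − 4 ⇒ 5p = 3 ⇒ p = 3/5, and the value is (1)·(3/5) − 7 = -32/5.
For Firm B: with q = P(Fight), equating High's and Low's payoffs gives 2q − 8 = −3q − 4 ⇒ q = 4/5.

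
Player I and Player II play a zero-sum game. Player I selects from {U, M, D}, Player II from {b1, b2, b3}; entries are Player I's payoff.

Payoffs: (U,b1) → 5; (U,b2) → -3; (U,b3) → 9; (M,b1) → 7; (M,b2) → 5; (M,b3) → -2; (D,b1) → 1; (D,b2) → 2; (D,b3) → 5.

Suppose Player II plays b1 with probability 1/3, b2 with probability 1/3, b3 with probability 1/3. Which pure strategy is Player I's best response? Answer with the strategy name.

U

Expected payoff of U: (1/3)·5 + (1/3)·(-3) + (1/3)·9 = 11/3.
Expected payoff of M: (1/3)·7 + (1/3)·5 + (1/3)·(-2) = 10/3.
Expected payoff of D: (1/3)·1 + (1/3)·2 + (1/3)·5 = 8/3.
The largest is 11/3, so Player I's best response is U.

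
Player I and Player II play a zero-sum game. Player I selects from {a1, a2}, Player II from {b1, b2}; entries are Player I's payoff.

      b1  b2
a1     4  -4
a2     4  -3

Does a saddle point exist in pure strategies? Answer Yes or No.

Row minima: a1 → -4, a2 → -3; maximin = -3.
Column maxima: b1 → 4, b2 → -3; minimax = -3.
maximin = minimax = -3, so a saddle point exists.

Yes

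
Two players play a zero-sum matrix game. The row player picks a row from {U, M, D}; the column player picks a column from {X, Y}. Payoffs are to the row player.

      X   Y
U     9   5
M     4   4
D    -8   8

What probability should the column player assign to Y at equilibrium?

Row minima: U → 5, M → 4, D → -8; maximin = 5.
Column maxima: X → 9, Y → 8; minimax = 8.
5 ≠ 8, so there is no saddle point; optimal play is mixed.
M is strictly dominated by U, so the row player never plays it.
On the remaining 2×2 (U, D vs X, Y):
Let the row player play U with probability p. Expected payoff against X: 9p + (-8)(1−p) = 17p − 8; against Y: 5p + 8(1−p) = −3p + 8.
Setting these equal: 17p − 8 = −3p + 8 ⇒ 20p = 16 ⇒ p = 4/5, and the value is (17)·(4/5) − 8 = 28/5.
For the column player: with q = P(X), equating U's and D's payoffs gives 4q + 5 = −16q + 8 ⇒ q = 3/20.

17/20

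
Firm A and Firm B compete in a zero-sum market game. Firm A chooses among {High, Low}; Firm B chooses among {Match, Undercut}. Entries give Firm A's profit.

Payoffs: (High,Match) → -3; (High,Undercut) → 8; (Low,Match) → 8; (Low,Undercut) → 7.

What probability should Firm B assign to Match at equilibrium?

1/12

Row minima: High → -3, Low → 7; maximin = 7.
Column maxima: Match → 8, Undercut → 8; minimax = 8.
7 ≠ 8, so there is no saddle point; optimal play is mixed.
Let Firm A play High with probability p. Expected payoff against Match: (-3)p + 8(1−p) = −11p + 8; against Undercut: 8p + 7(1−p) = p + 7.
Setting these equal: −11p + 8 = p + 7 ⇒ −12p = -1 ⇒ p = 1/12, and the value is (-11)·(1/12) + 8 = 85/12.
For Firm B: with q = P(Match), equating High's and Low's payoffs gives −11q + 8 = q + 7 ⇒ q = 1/12.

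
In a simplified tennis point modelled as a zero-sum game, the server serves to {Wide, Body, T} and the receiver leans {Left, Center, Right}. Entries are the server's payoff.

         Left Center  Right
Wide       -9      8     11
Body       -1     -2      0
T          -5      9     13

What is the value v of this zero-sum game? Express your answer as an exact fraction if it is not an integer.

-19/15

Row minima: Wide → -9, Body → -2, T → -5; maximin = -2.
Column maxima: Left → -1, Center → 9, Right → 13; minimax = -1.
-2 ≠ -1, so there is no saddle point; optimal play is mixed.
Wide is strictly dominated by T, so the server never plays it.
Right is strictly dominated by Left (it gives the server strictly more in every row), so the receiver never plays it.
On the remaining 2×2 (Body, T vs Left, Center):
Let the server play Body with probability p. Expected payoff against Left: (-1)p + (-5)(1−p) = 4p − 5; against Center: (-2)p + 9(1−p) = −11p + 9.
Setting these equal: 4p − 5 = −11p + 9 ⇒ 15p = 14 ⇒ p = 14/15, and the value is (4)·(14/15) − 5 = -19/15.
For the receiver: with q = P(Left), equating Body's and T's payoffs gives q − 2 = −14q + 9 ⇒ q = 11/15.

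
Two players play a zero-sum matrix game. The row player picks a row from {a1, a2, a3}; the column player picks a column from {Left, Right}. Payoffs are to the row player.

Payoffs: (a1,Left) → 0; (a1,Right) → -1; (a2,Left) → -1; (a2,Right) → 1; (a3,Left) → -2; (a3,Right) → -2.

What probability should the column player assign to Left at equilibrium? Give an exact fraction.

2/3

Row minima: a1 → -1, a2 → -1, a3 → -2; maximin = -1.
Column maxima: Left → 0, Right → 1; minimax = 0.
-1 ≠ 0, so there is no saddle point; optimal play is mixed.
a3 is strictly dominated by a1, so the row player never plays it.
On the remaining 2×2 (a1, a2 vs Left, Right):
Let the row player play a1 with probability p. Expected payoff against Left: 0p + (-1)(1−p) = p − 1; against Right: (-1)p + 1(1−p) = −2p + 1.
Setting these equal: p − 1 = −2p + 1 ⇒ 3p = 2 ⇒ p = 2/3, and the value is (1)·(2/3) − 1 = -1/3.
For the column player: with q = P(Left), equating a1's and a2's payoffs gives q − 1 = −2q + 1 ⇒ q = 2/3.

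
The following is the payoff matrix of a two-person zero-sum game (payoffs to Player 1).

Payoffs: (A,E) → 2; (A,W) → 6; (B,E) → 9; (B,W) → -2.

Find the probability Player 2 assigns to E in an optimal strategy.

8/15

Row minima: A → 2, B → -2; maximin = 2.
Column maxima: E → 9, W → 6; minimax = 6.
2 ≠ 6, so there is no saddle point; optimal play is mixed.
Let Player 1 play A with probability p. Expected payoff against E: 2p + 9(1−p) = −7p + 9; against W: 6p + (-2)(1−p) = 8p − 2.
Setting these equal: −7p + 9 = 8p − 2 ⇒ −15p = -11 ⇒ p = 11/15, and the value is (-7)·(11/15) + 9 = 58/15.
For Player 2: with q = P(E), equating A's and B's payoffs gives −4q + 6 = 11q − 2 ⇒ q = 8/15.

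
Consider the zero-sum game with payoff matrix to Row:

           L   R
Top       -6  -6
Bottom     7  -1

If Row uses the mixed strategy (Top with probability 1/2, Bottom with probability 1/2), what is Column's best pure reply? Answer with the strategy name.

If Column plays L, Row's expected payoff is (1/2)·(-6) + (1/2)·7 = 1/2.
If Column plays R, Row's expected payoff is (1/2)·(-6) + (1/2)·(-1) = -7/2.
Column minimizes Row's payoff; the smallest is -7/2, so the best response is R.

R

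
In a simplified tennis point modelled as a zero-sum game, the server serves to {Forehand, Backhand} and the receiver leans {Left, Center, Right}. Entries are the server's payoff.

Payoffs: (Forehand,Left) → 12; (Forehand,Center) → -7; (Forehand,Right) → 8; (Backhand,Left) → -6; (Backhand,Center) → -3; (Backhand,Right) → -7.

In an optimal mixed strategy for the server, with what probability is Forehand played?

Row minima: Forehand → -7, Backhand → -7; maximin = -7.
Column maxima: Left → 12, Center → -3, Right → 8; minimax = -3.
-7 ≠ -3, so there is no saddle point; optimal play is mixed.
Left is strictly dominated by Right (it gives the server strictly more in every row), so the receiver never plays it.
On the remaining 2×2 (Forehand, Backhand vs Center, Right):
Let the server play Forehand with probability p. Expected payoff against Center: (-7)p + (-3)(1−p) = −4p − 3; against Right: 8p + (-7)(1−p) = 15p − 7.
Setting these equal: −4p − 3 = 15p − 7 ⇒ −19p = -4 ⇒ p = 4/19, and the value is (-4)·(4/19) − 3 = -73/19.
For the receiver: with q = P(Center), equating Forehand's and Backhand's payoffs gives −15q + 8 = 4q − 7 ⇒ q = 15/19.

4/19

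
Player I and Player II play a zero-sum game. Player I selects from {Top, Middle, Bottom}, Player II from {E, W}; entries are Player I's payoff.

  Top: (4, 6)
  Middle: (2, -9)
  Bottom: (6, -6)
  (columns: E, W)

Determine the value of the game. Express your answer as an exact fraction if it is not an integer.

30/7

Row minima: Top → 4, Middle → -9, Bottom → -6; maximin = 4.
Column maxima: E → 6, W → 6; minimax = 6.
4 ≠ 6, so there is no saddle point; optimal play is mixed.
Middle is strictly dominated by Top, so Player I never plays it.
On the remaining 2×2 (Top, Bottom vs E, W):
Let Player I play Top with probability p. Expected payoff against E: 4p + 6(1−p) = −2p + 6; against W: 6p + (-6)(1−p) = 12p − 6.
Setting these equal: −2p + 6 = 12p − 6 ⇒ −14p = -12 ⇒ p = 6/7, and the value is (-2)·(6/7) + 6 = 30/7.
For Player II: with q = P(E), equating Top's and Bottom's payoffs gives −2q + 6 = 12q − 6 ⇒ q = 6/7.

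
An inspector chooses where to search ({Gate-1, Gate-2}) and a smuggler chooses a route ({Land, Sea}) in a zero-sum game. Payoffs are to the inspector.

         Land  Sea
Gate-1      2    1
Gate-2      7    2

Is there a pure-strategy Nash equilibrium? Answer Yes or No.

Yes

Row minima: Gate-1 → 1, Gate-2 → 2; maximin = 2.
Column maxima: Land → 7, Sea → 2; minimax = 2.
maximin = minimax = 2, so a saddle point exists.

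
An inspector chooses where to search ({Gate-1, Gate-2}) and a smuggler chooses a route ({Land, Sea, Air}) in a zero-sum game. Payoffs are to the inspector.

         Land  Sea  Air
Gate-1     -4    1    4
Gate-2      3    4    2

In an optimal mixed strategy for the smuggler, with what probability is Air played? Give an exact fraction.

Row minima: Gate-1 → -4, Gate-2 → 2; maximin = 2.
Column maxima: Land → 3, Sea → 4, Air → 4; minimax = 3.
2 ≠ 3, so there is no saddle point; optimal play is mixed.
Sea is strictly dominated by Land (it gives the inspector strictly more in every row), so the smuggler never plays it.
On the remaining 2×2 (Gate-1, Gate-2 vs Land, Air):
Let the inspector play Gate-1 with probability p. Expected payoff against Land: (-4)p + 3(1−p) = −7p + 3; against Air: 4p + 2(1−p) = 2p + 2.
Setting these equal: −7p + 3 = 2p + 2 ⇒ −9p = -1 ⇒ p = 1/9, and the value is (-7)·(1/9) + 3 = 20/9.
For the smuggler: with q = P(Land), equating Gate-1's and Gate-2's payoffs gives −8q + 4 = q + 2 ⇒ q = 2/9.

7/9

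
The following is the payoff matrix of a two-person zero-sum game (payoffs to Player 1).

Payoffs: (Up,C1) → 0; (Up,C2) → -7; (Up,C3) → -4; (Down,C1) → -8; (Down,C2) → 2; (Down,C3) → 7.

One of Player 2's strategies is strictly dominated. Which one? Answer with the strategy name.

C3

C2 holds Player 1's payoff strictly below C3 in every row: -7 < -4, 2 < 7.
So C3 is strictly dominated for Player 2.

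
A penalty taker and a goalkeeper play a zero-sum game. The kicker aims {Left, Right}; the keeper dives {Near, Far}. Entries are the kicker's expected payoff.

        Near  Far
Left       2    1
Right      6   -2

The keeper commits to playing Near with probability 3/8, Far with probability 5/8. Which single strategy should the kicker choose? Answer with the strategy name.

Left

Expected payoff of Left: (3/8)·2 + (5/8)·1 = 11/8.
Expected payoff of Right: (3/8)·6 + (5/8)·(-2) = 1.
The largest is 11/8, so the kicker's best response is Left.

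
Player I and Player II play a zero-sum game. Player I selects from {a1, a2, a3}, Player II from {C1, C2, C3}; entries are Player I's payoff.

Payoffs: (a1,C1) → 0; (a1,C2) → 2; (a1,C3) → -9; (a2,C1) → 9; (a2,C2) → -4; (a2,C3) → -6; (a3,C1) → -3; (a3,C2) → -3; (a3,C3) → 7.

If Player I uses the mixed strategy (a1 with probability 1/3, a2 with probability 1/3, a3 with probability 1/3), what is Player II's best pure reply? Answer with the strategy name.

C3

If Player II plays C1, Player I's expected payoff is (1/3)·0 + (1/3)·9 + (1/3)·(-3) = 2.
If Player II plays C2, Player I's expected payoff is (1/3)·2 + (1/3)·(-4) + (1/3)·(-3) = -5/3.
If Player II plays C3, Player I's expected payoff is (1/3)·(-9) + (1/3)·(-6) + (1/3)·7 = -8/3.
Player II minimizes Player I's payoff; the smallest is -8/3, so the best response is C3.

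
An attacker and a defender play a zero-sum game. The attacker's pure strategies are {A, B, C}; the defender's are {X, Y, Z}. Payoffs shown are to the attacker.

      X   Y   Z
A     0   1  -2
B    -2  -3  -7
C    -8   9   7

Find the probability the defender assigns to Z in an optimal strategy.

Row minima: A → -2, B → -7, C → -8; maximin = -2.
Column maxima: X → 0, Y → 9, Z → 7; minimax = 0.
-2 ≠ 0, so there is no saddle point; optimal play is mixed.
B is strictly dominated by A, so the attacker never plays it.
With B eliminated, Y is strictly dominated by X (it gives the attacker strictly more in every remaining row), so the defender never plays it.
On the remaining 2×2 (A, C vs X, Z):
Let the attacker play A with probability p. Expected payoff against X: 0p + (-8)(1−p) = 8p − 8; against Z: (-2)p + 7(1−p) = −9p + 7.
Setting these equal: 8p − 8 = −9p + 7 ⇒ 17p = 15 ⇒ p = 15/17, and the value is (8)·(15/17) − 8 = -16/17.
For the defender: with q = P(X), equating A's and C's payoffs gives 2q − 2 = −15q + 7 ⇒ q = 9/17.

8/17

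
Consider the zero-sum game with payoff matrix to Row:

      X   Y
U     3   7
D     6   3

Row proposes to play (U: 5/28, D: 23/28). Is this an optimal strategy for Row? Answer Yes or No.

Against X this mix gives (5/28)·3 + (23/28)·6 = 153/28.
Against Y this mix gives (5/28)·7 + (23/28)·3 = 26/7.
Column will play Y, holding Row to 26/7. Shifting weight toward the row that does better against Y would raise this floor (the equalizing mix achieves 33/7 against both Y and X), so the proposed strategy is not optimal.

No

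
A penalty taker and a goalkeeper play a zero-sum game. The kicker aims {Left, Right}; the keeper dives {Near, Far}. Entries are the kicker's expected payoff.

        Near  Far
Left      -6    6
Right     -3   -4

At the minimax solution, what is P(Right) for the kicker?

Row minima: Left → -6, Right → -4; maximin = -4.
Column maxima: Near → -3, Far → 6; minimax = -3.
-4 ≠ -3, so there is no saddle point; optimal play is mixed.
Let the kicker play Left with probability p. Expected payoff against Near: (-6)p + (-3)(1−p) = −3p − 3; against Far: 6p + (-4)(1−p) = 10p − 4.
Setting these equal: −3p − 3 = 10p − 4 ⇒ −13p = -1 ⇒ p = 1/13, and the value is (-3)·(1/13) − 3 = -42/13.
For the keeper: with q = P(Near), equating Left's and Right's payoffs gives −12q + 6 = q − 4 ⇒ q = 10/13.

12/13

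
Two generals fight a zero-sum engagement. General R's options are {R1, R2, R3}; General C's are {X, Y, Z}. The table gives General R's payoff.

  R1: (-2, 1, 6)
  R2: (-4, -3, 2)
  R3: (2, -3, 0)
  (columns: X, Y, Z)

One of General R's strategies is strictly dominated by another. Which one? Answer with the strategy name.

R2

R1 gives a strictly higher payoff than R2 against every column: -2 > -4, 1 > -3, 6 > 2.
So R2 is strictly dominated and General R never plays it.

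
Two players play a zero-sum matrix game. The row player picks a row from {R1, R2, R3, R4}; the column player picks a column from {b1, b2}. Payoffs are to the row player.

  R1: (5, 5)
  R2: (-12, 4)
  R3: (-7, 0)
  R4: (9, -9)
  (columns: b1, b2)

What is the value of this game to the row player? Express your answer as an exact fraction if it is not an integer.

5

Row minima: R1 → 5, R2 → -12, R3 → -7, R4 → -9; maximin = 5.
Column maxima: b1 → 9, b2 → 5; minimax = 5.
Since maximin = minimax = 5, there is a saddle point and the value is 5.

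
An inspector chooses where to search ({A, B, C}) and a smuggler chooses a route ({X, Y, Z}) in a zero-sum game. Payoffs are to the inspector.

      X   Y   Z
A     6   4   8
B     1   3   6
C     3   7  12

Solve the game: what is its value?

Row minima: A → 4, B → 1, C → 3; maximin = 4.
Column maxima: X → 6, Y → 7, Z → 12; minimax = 6.
4 ≠ 6, so there is no saddle point; optimal play is mixed.
B is strictly dominated by A, so the inspector never plays it.
Z is strictly dominated by X (it gives the inspector strictly more in every row), so the smuggler never plays it.
On the remaining 2×2 (A, C vs X, Y):
Let the inspector play A with probability p. Expected payoff against X: 6p + 3(1−p) = 3p + 3; against Y: 4p + 7(1−p) = −3p + 7.
Setting these equal: 3p + 3 = −3p + 7 ⇒ 6p = 4 ⇒ p = 2/3, and the value is (3)·(2/3) + 3 = 5.
For the smuggler: with q = P(X), equating A's and C's payoffs gives 2q + 4 = −4q + 7 ⇒ q = 1/2.

5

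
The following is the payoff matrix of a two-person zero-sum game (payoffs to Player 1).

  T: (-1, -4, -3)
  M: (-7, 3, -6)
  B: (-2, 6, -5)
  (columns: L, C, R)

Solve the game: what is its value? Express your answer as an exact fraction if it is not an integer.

Row minima: T → -4, M → -7, B → -5; maximin = -4.
Column maxima: L → -1, C → 6, R → -3; minimax = -3.
-4 ≠ -3, so there is no saddle point; optimal play is mixed.
M is strictly dominated by B, so Player 1 never plays it.
With M eliminated, L is strictly dominated by R (it gives Player 1 strictly more in every remaining row), so Player 2 never plays it.
On the remaining 2×2 (T, B vs C, R):
Let Player 1 play T with probability p. Expected payoff against C: (-4)p + 6(1−p) = −10p + 6; against R: (-3)p + (-5)(1−p) = 2p − 5.
Setting these equal: −10p + 6 = 2p − 5 ⇒ −12p = -11 ⇒ p = 11/12, and the value is (-10)·(11/12) + 6 = -19/6.
For Player 2: with q = P(C), equating T's and B's payoffs gives −q − 3 = 11q − 5 ⇒ q = 1/6.

-19/6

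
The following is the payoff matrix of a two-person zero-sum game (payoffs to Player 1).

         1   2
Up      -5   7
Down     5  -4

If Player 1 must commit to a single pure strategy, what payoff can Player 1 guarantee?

Row minima: Up → -5, Down → -4.
The best of these is -4.

-4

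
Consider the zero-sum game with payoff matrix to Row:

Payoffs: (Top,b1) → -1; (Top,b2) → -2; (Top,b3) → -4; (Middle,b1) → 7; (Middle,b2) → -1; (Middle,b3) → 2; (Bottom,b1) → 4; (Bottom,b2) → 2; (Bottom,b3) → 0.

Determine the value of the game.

Row minima: Top → -4, Middle → -1, Bottom → 0; maximin = 0.
Column maxima: b1 → 7, b2 → 2, b3 → 2; minimax = 2.
0 ≠ 2, so there is no saddle point; optimal play is mixed.
Top is strictly dominated by Middle, so Row never plays it.
b1 is strictly dominated by b2 (it gives Row strictly more in every row), so Column never plays it.
On the remaining 2×2 (Middle, Bottom vs b2, b3):
Let Row play Middle with probability p. Expected payoff against b2: (-1)p + 2(1−p) = −3p + 2; against b3: 2p + 0(1−p) = 2p.
Setting these equal: −3p + 2 = 2p ⇒ −5p = -2 ⇒ p = 2/5, and the value is (-3)·(2/5) + 2 = 4/5.
For Column: with q = P(b2), equating Middle's and Bottom's payoffs gives −3q + 2 = 2q ⇒ q = 2/5.

4/5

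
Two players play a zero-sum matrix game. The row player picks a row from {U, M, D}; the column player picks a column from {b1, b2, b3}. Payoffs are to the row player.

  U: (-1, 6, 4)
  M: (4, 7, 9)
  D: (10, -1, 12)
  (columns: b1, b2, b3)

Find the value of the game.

37/7

Row minima: U → -1, M → 4, D → -1; maximin = 4.
Column maxima: b1 → 10, b2 → 7, b3 → 12; minimax = 7.
4 ≠ 7, so there is no saddle point; optimal play is mixed.
U is strictly dominated by M, so the row player never plays it.
b3 is strictly dominated by b1 (it gives the row player strictly more in every row), so the column player never plays it.
On the remaining 2×2 (M, D vs b1, b2):
Let the row player play M with probability p. Expected payoff against b1: 4p + 10(1−p) = −6p + 10; against b2: 7p + (-1)(1−p) = 8p − 1.
Setting these equal: −6p + 10 = 8p − 1 ⇒ −14p = -11 ⇒ p = 11/14, and the value is (-6)·(11/14) + 10 = 37/7.
For the column player: with q = P(b1), equating M's and D's payoffs gives −3q + 7 = 11q − 1 ⇒ q = 4/7.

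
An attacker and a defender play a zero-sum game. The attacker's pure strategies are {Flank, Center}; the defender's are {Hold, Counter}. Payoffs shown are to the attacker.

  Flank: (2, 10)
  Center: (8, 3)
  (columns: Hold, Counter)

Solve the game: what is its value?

74/13

Row minima: Flank → 2, Center → 3; maximin = 3.
Column maxima: Hold → 8, Counter → 10; minimax = 8.
3 ≠ 8, so there is no saddle point; optimal play is mixed.
Let the attacker play Flank with probability p. Expected payoff against Hold: 2p + 8(1−p) = −6p + 8; against Counter: 10p + 3(1−p) = 7p + 3.
Setting these equal: −6p + 8 = 7p + 3 ⇒ −13p = -5 ⇒ p = 5/13, and the value is (-6)·(5/13) + 8 = 74/13.
For the defender: with q = P(Hold), equating Flank's and Center's payoffs gives −8q + 10 = 5q + 3 ⇒ q = 7/13.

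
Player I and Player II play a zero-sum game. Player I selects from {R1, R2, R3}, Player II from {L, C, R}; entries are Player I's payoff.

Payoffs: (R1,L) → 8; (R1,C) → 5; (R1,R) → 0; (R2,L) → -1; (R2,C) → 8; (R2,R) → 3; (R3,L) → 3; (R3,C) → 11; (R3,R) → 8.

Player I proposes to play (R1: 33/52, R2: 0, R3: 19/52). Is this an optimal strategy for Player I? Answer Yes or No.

Against L this mix gives (33/52)·8 + (19/52)·3 = 321/52.
Against C this mix gives (33/52)·5 + (19/52)·11 = 187/26.
Against R this mix gives (33/52)·0 + (19/52)·8 = 38/13.
Player II will play R, holding Player I to 38/13. Shifting weight toward the row that does better against R would raise this floor (the equalizing mix achieves 64/13 against both R and L), so the proposed strategy is not optimal.

No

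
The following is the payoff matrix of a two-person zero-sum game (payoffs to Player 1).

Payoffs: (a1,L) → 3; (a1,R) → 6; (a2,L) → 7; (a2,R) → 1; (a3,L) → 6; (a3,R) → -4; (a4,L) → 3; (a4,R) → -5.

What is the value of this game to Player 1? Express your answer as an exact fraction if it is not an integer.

Row minima: a1 → 3, a2 → 1, a3 → -4, a4 → -5; maximin = 3.
Column maxima: L → 7, R → 6; minimax = 6.
3 ≠ 6, so there is no saddle point; optimal play is mixed.
a3 is strictly dominated by a2, so Player 1 never plays it.
a4 is strictly dominated by a2, so Player 1 never plays it.
On the remaining 2×2 (a1, a2 vs L, R):
Let Player 1 play a1 with probability p. Expected payoff against L: 3p + 7(1−p) = −4p + 7; against R: 6p + 1(1−p) = 5p + 1.
Setting these equal: −4p + 7 = 5p + 1 ⇒ −9p = -6 ⇒ p = 2/3, and the value is (-4)·(2/3) + 7 = 13/3.
For Player 2: with q = P(L), equating a1's and a2's payoffs gives −3q + 6 = 6q + 1 ⇒ q = 5/9.

13/3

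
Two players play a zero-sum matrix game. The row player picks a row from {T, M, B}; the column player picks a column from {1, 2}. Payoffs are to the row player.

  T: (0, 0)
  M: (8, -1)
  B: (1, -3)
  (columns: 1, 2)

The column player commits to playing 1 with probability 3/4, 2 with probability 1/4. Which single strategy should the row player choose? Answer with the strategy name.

Expected payoff of T: (3/4)·0 + (1/4)·0 = 0.
Expected payoff of M: (3/4)·8 + (1/4)·(-1) = 23/4.
Expected payoff of B: (3/4)·1 + (1/4)·(-3) = 0.
The largest is 23/4, so the row player's best response is M.

M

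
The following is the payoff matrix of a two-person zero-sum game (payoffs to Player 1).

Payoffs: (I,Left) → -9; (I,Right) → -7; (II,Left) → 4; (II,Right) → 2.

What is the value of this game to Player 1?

2

Row minima: I → -9, II → 2; maximin = 2.
Column maxima: Left → 4, Right → 2; minimax = 2.
Since maximin = minimax = 2, there is a saddle point and the value is 2.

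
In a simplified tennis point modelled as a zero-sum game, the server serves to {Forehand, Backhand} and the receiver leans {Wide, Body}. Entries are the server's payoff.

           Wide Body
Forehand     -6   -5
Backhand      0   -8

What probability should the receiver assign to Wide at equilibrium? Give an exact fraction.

1/3

Row minima: Forehand → -6, Backhand → -8; maximin = -6.
Column maxima: Wide → 0, Body → -5; minimax = -5.
-6 ≠ -5, so there is no saddle point; optimal play is mixed.
Let the server play Forehand with probability p. Expected payoff against Wide: (-6)p + 0(1−p) = −6p; against Body: (-5)p + (-8)(1−p) = 3p − 8.
Setting these equal: −6p = 3p − 8 ⇒ −9p = -8 ⇒ p = 8/9, and the value is (-6)·(8/9) = -16/3.
For the receiver: with q = P(Wide), equating Forehand's and Backhand's payoffs gives −q − 5 = 8q − 8 ⇒ q = 1/3.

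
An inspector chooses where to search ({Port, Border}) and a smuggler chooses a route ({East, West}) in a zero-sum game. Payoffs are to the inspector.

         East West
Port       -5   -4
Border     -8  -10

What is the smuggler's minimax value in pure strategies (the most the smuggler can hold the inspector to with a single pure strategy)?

Column maxima: East → -5, West → -4.
The smallest of these is -5.

-5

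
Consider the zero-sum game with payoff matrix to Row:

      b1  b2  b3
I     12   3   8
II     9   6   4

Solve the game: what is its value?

Row minima: I → 3, II → 4; maximin = 4.
Column maxima: b1 → 12, b2 → 6, b3 → 8; minimax = 6.
4 ≠ 6, so there is no saddle point; optimal play is mixed.
b1 is strictly dominated by b2 (it gives Row strictly more in every row), so Column never plays it.
On the remaining 2×2 (I, II vs b2, b3):
Let Row play I with probability p. Expected payoff against b2: 3p + 6(1−p) = −3p + 6; against b3: 8p + 4(1−p) = 4p + 4.
Setting these equal: −3p + 6 = 4p + 4 ⇒ −7p = -2 ⇒ p = 2/7, and the value is (-3)·(2/7) + 6 = 36/7.
For Column: with q = P(b2), equating I's and II's payoffs gives −5q + 8 = 2q + 4 ⇒ q = 4/7.

36/7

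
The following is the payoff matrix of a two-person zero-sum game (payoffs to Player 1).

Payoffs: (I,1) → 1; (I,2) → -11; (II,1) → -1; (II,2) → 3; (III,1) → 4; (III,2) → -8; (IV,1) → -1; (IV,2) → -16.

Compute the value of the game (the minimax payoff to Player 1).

1/4

Row minima: I → -11, II → -1, III → -8, IV → -16; maximin = -1.
Column maxima: 1 → 4, 2 → 3; minimax = 3.
-1 ≠ 3, so there is no saddle point; optimal play is mixed.
I is strictly dominated by III, so Player 1 never plays it.
IV is strictly dominated by III, so Player 1 never plays it.
On the remaining 2×2 (II, III vs 1, 2):
Let Player 1 play II with probability p. Expected payoff against 1: (-1)p + 4(1−p) = −5p + 4; against 2: 3p + (-8)(1−p) = 11p − 8.
Setting these equal: −5p + 4 = 11p − 8 ⇒ −16p = -12 ⇒ p = 3/4, and the value is (-5)·(3/4) + 4 = 1/4.
For Player 2: with q = P(1), equating II's and III's payoffs gives −4q + 3 = 12q − 8 ⇒ q = 11/16.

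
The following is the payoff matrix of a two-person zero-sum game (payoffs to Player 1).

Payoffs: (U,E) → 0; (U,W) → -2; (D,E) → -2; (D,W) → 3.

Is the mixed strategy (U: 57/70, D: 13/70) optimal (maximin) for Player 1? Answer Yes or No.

Against E this mix gives (57/70)·0 + (13/70)·(-2) = -13/35.
Against W this mix gives (57/70)·(-2) + (13/70)·3 = -15/14.
Player 2 will play W, holding Player 1 to -15/14. Shifting weight toward the row that does better against W would raise this floor (the equalizing mix achieves -4/7 against both W and E), so the proposed strategy is not optimal.

No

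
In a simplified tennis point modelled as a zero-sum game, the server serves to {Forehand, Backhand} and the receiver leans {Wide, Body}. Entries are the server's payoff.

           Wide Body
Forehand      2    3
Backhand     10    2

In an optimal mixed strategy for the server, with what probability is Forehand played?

8/9

Row minima: Forehand → 2, Backhand → 2; maximin = 2.
Column maxima: Wide → 10, Body → 3; minimax = 3.
2 ≠ 3, so there is no saddle point; optimal play is mixed.
Let the server play Forehand with probability p. Expected payoff against Wide: 2p + 10(1−p) = −8p + 10; against Body: 3p + 2(1−p) = p + 2.
Setting these equal: −8p + 10 = p + 2 ⇒ −9p = -8 ⇒ p = 8/9, and the value is (-8)·(8/9) + 10 = 26/9.
For the receiver: with q = P(Wide), equating Forehand's and Backhand's payoffs gives −q + 3 = 8q + 2 ⇒ q = 1/9.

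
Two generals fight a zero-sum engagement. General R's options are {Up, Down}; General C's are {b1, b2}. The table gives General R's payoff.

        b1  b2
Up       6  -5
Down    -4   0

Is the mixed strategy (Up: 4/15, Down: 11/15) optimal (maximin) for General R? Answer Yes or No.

Against b1 this mix gives (4/15)·6 + (11/15)·(-4) = -4/3.
Against b2 this mix gives (4/15)·(-5) + (11/15)·0 = -4/3.
All of General C's active replies (b1, b2) yield -4/3, and no column does worse for General R. The mix makes General C indifferent and guarantees -4/3, so it is optimal.

Yes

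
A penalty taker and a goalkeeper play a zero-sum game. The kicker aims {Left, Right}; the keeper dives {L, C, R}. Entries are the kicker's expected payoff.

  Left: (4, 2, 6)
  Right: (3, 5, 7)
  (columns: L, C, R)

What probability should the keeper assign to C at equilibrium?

1/4

Row minima: Left → 2, Right → 3; maximin = 3.
Column maxima: L → 4, C → 5, R → 7; minimax = 4.
3 ≠ 4, so there is no saddle point; optimal play is mixed.
R is strictly dominated by L (it gives the kicker strictly more in every row), so the keeper never plays it.
On the remaining 2×2 (Left, Right vs L, C):
Let the kicker play Left with probability p. Expected payoff against L: 4p + 3(1−p) = p + 3; against C: 2p + 5(1−p) = −3p + 5.
Setting these equal: p + 3 = −3p + 5 ⇒ 4p = 2 ⇒ p = 1/2, and the value is (1)·(1/2) + 3 = 7/2.
For the keeper: with q = P(L), equating Left's and Right's payoffs gives 2q + 2 = −2q + 5 ⇒ q = 3/4.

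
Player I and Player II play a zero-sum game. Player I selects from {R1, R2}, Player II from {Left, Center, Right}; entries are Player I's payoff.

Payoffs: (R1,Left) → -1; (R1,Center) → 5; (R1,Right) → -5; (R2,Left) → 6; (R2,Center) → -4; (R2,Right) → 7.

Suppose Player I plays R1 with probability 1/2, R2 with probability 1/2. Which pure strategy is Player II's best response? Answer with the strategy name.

If Player II plays Left, Player I's expected payoff is (1/2)·(-1) + (1/2)·6 = 5/2.
If Player II plays Center, Player I's expected payoff is (1/2)·5 + (1/2)·(-4) = 1/2.
If Player II plays Right, Player I's expected payoff is (1/2)·(-5) + (1/2)·7 = 1.
Player II minimizes Player I's payoff; the smallest is 1/2, so the best response is Center.

Center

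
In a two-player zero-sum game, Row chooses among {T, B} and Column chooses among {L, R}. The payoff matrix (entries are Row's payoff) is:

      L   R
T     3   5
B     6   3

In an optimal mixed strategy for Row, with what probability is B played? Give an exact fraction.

2/5

Row minima: T → 3, B → 3; maximin = 3.
Column maxima: L → 6, R → 5; minimax = 5.
3 ≠ 5, so there is no saddle point; optimal play is mixed.
Let Row play T with probability p. Expected payoff against L: 3p + 6(1−p) = −3p + 6; against R: 5p + 3(1−p) = 2p + 3.
Setting these equal: −3p + 6 = 2p + 3 ⇒ −5p = -3 ⇒ p = 3/5, and the value is (-3)·(3/5) + 6 = 21/5.
For Column: with q = P(L), equating T's and B's payoffs gives −2q + 5 = 3q + 3 ⇒ q = 2/5.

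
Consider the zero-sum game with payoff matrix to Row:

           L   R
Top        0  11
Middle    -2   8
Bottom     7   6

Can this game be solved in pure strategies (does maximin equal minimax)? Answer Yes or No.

No

Row minima: Top → 0, Middle → -2, Bottom → 6; maximin = 6.
Column maxima: L → 7, R → 11; minimax = 7.
6 ≠ 7, so no pure-strategy equilibrium exists.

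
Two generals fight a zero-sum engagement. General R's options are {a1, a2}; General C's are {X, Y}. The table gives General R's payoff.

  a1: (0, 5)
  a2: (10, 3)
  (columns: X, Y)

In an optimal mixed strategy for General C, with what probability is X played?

Row minima: a1 → 0, a2 → 3; maximin = 3.
Column maxima: X → 10, Y → 5; minimax = 5.
3 ≠ 5, so there is no saddle point; optimal play is mixed.
Let General R play a1 with probability p. Expected payoff against X: 0p + 10(1−p) = −10p + 10; against Y: 5p + 3(1−p) = 2p + 3.
Setting these equal: −10p + 10 = 2p + 3 ⇒ −12p = -7 ⇒ p = 7/12, and the value is (-10)·(7/12) + 10 = 25/6.
For General C: with q = P(X), equating a1's and a2's payoffs gives −5q + 5 = 7q + 3 ⇒ q = 1/6.

1/6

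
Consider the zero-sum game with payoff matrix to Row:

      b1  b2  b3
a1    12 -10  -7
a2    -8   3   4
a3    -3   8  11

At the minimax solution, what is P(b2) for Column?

5/11

Row minima: a1 → -10, a2 → -8, a3 → -3; maximin = -3.
Column maxima: b1 → 12, b2 → 8, b3 → 11; minimax = 8.
-3 ≠ 8, so there is no saddle point; optimal play is mixed.
a2 is strictly dominated by a3, so Row never plays it.
b3 is strictly dominated by b2 (it gives Row strictly more in every row), so Column never plays it.
On the remaining 2×2 (a1, a3 vs b1, b2):
Let Row play a1 with probability p. Expected payoff against b1: 12p + (-3)(1−p) = 15p − 3; against b2: (-10)p + 8(1−p) = −18p + 8.
Setting these equal: 15p − 3 = −18p + 8 ⇒ 33p = 11 ⇒ p = 1/3, and the value is (15)·(1/3) − 3 = 2.
For Column: with q = P(b1), equating a1's and a3's payoffs gives 22q − 10 = −11q + 8 ⇒ q = 6/11.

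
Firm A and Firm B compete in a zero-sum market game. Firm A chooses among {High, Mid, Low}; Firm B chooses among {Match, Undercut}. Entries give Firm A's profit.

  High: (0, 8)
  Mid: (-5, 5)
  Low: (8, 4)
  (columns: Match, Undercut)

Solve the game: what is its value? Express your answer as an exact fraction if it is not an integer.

Row minima: High → 0, Mid → -5, Low → 4; maximin = 4.
Column maxima: Match → 8, Undercut → 8; minimax = 8.
4 ≠ 8, so there is no saddle point; optimal play is mixed.
Mid is strictly dominated by High, so Firm A never plays it.
On the remaining 2×2 (High, Low vs Match, Undercut):
Let Firm A play High with probability p. Expected payoff against Match: 0p + 8(1−p) = −8p + 8; against Undercut: 8p + 4(1−p) = 4p + 4.
Setting these equal: −8p + 8 = 4p + 4 ⇒ −12p = -4 ⇒ p = 1/3, and the value is (-8)·(1/3) + 8 = 16/3.
For Firm B: with q = P(Match), equating High's and Low's payoffs gives −8q + 8 = 4q + 4 ⇒ q = 1/3.

16/3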